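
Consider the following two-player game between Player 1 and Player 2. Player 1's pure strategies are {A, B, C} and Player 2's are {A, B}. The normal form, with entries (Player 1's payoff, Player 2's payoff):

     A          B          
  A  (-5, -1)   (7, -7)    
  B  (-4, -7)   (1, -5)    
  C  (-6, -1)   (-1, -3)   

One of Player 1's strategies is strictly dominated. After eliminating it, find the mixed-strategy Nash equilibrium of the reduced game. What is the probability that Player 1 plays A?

p = 1/4

Player 1's strategy C is strictly dominated by B: -4 > -6 and 1 > -1. Eliminate C.
Player 1's mix must leave Player 2 indifferent between A and B.
  Player 2's payoff to A: p·(-1) + (1−p)·(-7) = 6p - 7
  Player 2's payoff to B: p·(-7) + (1−p)·(-5) = -2p - 5
  6p - 7 = -2p - 5  ⇒  8p = 2  ⇒  p = 1/4.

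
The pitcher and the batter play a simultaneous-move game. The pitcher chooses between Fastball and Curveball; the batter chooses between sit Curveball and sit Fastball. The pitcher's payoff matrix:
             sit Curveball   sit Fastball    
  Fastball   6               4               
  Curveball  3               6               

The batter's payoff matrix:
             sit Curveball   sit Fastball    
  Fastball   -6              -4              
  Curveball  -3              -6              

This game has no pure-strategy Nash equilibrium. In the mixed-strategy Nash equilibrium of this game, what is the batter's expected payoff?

In a mixed equilibrium the batter is indifferent between sit Curveball and sit Fastball; this condition fixes p.
  the batter's payoff to sit Curveball: p·(-6) + (1−p)·(-3) = -3p - 3
  the batter's payoff to sit Fastball: p·(-4) + (1−p)·(-6) = 2p - 6
  -3p - 3 = 2p - 6  ⇒  -5p = -3  ⇒  p = 3/5.
At equilibrium the batter is indifferent across columns, so the batter's payoff equals the payoff from sit Curveball: (3/5)·(-6) + (2/5)·(-3) = -24/5.

-24/5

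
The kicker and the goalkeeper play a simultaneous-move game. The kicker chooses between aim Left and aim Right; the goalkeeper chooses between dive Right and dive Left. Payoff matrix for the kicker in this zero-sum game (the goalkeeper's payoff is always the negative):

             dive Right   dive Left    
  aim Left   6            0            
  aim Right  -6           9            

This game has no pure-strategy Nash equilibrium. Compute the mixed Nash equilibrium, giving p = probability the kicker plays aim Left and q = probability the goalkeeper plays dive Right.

The goalkeeper's indifference between dive Right and dive Left determines the kicker's mixing probability p:
  the goalkeeper's expected payoff from dive Right: p·(-6) + (1−p)·6 = -12p + 6
  the goalkeeper's expected payoff from dive Left: p·0 + (1−p)·(-9) = 9p - 9
  -12p + 6 = 9p - 9  ⇒  -21p = -15  ⇒  p = 5/7.
Set the kicker's expected payoff from aim Left equal to that from aim Right:
  the kicker's payoff to aim Left: q·6 + (1−q)·0 = 6q
  the kicker's payoff to aim Right: q·(-6) + (1−q)·9 = -15q + 9
  6q = -15q + 9  ⇒  21q = 9  ⇒  q = 3/7.

p = 5/7, q = 3/7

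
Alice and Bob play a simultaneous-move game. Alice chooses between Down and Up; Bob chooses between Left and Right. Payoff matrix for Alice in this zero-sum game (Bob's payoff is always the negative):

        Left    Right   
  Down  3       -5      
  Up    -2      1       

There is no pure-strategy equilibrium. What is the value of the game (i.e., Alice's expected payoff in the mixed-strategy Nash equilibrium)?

In a mixed equilibrium Alice is indifferent between Down and Up; this condition fixes q.
  Alice's payoff from Down: q·3 + (1−q)·(-5) = 8q - 5
  Alice's payoff from Up: q·(-2) + (1−q)·1 = -3q + 1
  8q - 5 = -3q + 1  ⇒  11q = 6  ⇒  q = 6/11.
The value is Alice's expected payoff against this mix (using Down): (6/11)·3 + (5/11)·(-5) = -7/11.

v = -7/11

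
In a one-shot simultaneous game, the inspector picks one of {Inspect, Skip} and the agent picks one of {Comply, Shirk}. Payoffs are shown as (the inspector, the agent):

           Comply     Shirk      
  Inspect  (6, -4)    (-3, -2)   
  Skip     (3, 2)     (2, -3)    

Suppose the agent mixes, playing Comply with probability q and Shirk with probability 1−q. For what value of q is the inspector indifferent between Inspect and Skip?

q = 5/8

In a mixed equilibrium the inspector is indifferent between Inspect and Skip; this condition fixes q.
  the inspector's payoff from Inspect: q·6 + (1−q)·(-3) = 9q - 3
  the inspector's payoff from Skip: q·3 + (1−q)·2 = q + 2
  9q - 3 = q + 2  ⇒  8q = 5  ⇒  q = 5/8.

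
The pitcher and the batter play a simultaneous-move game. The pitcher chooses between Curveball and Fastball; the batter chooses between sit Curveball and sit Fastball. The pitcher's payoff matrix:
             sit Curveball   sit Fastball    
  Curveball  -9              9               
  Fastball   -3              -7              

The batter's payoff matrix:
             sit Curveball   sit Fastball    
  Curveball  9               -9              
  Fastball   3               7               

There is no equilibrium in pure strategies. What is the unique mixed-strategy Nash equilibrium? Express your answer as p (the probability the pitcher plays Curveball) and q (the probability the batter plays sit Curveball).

p = 2/11, q = 8/11

In a mixed equilibrium the batter is indifferent between sit Curveball and sit Fastball; this condition fixes p.
  the batter's expected payoff from sit Curveball: p·9 + (1−p)·3 = 6p + 3
  the batter's expected payoff from sit Fastball: p·(-9) + (1−p)·7 = -16p + 7
  6p + 3 = -16p + 7  ⇒  22p = 4  ⇒  p = 2/11.
The pitcher's indifference between Curveball and Fastball determines the batter's mixing probability q:
  the pitcher's payoff from Curveball: q·(-9) + (1−q)·9 = -18q + 9
  the pitcher's payoff from Fastball: q·(-3) + (1−q)·(-7) = 4q - 7
  -18q + 9 = 4q - 7  ⇒  -22q = -16  ⇒  q = 8/11.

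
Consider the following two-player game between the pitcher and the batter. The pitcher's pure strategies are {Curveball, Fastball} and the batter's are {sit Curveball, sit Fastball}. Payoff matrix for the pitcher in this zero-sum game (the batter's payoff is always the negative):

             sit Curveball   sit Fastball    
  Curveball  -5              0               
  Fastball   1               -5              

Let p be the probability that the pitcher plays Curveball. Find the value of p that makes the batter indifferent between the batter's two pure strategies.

p = 6/11

The pitcher's mix must leave the batter indifferent between sit Curveball and sit Fastball.
  the batter's expected payoff from sit Curveball: p·5 + (1−p)·(-1) = 6p - 1
  the batter's expected payoff from sit Fastball: p·0 + (1−p)·5 = -5p + 5
  6p - 1 = -5p + 5  ⇒  11p = 6  ⇒  p = 6/11.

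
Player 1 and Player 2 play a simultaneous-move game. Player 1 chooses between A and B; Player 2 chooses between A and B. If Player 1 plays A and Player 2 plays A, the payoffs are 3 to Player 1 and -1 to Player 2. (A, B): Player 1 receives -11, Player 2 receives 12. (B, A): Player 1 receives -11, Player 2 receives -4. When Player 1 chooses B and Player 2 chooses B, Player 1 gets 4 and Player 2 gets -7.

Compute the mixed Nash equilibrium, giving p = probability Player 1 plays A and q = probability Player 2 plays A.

p = 3/16, q = 15/29

In a mixed equilibrium Player 2 is indifferent between A and B; this condition fixes p.
  Player 2's payoff to A: p·(-1) + (1−p)·(-4) = 3p - 4
  Player 2's payoff to B: p·12 + (1−p)·(-7) = 19p - 7
  3p - 4 = 19p - 7  ⇒  -16p = -3  ⇒  p = 3/16.
For Player 1 to be willing to mix, Player 1 must be indifferent between A and B, which pins down Player 2's mix.
  Player 1's payoff to A: q·3 + (1−q)·(-11) = 14q - 11
  Player 1's payoff to B: q·(-11) + (1−q)·4 = -15q + 4
  14q - 11 = -15q + 4  ⇒  29q = 15  ⇒  q = 15/29.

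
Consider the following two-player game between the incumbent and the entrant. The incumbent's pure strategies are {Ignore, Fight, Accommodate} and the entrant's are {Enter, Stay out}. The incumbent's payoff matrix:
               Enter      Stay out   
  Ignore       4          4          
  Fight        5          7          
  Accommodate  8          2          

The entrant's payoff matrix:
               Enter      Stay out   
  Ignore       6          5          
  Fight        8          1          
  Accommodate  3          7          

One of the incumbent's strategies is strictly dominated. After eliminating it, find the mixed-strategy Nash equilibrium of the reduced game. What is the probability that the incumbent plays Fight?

p = 4/11

The incumbent's strategy Ignore is strictly dominated by Fight: 5 > 4 and 7 > 4. Eliminate Ignore.
In a mixed equilibrium the entrant is indifferent between Enter and Stay out; this condition fixes p.
  the entrant's payoff to Enter: p·8 + (1−p)·3 = 5p + 3
  the entrant's payoff to Stay out: p·1 + (1−p)·7 = -6p + 7
  5p + 3 = -6p + 7  ⇒  11p = 4  ⇒  p = 4/11.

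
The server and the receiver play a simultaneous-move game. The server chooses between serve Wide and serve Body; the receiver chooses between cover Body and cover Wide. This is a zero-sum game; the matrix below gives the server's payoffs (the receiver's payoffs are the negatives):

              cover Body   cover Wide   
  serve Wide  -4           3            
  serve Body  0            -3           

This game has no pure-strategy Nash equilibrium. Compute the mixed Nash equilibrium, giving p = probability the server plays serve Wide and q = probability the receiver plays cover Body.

p = 3/10, q = 3/5

For the receiver to be willing to mix, the receiver must be indifferent between cover Body and cover Wide, which pins down the server's mix.
  the receiver's payoff from cover Body: p·4 + (1−p)·0 = 4p
  the receiver's payoff from cover Wide: p·(-3) + (1−p)·3 = -6p + 3
  4p = -6p + 3  ⇒  10p = 3  ⇒  p = 3/10.
In a mixed equilibrium the server is indifferent between serve Wide and serve Body; this condition fixes q.
  the server's expected payoff from serve Wide: q·(-4) + (1−q)·3 = -7q + 3
  the server's expected payoff from serve Body: q·0 + (1−q)·(-3) = 3q - 3
  -7q + 3 = 3q - 3  ⇒  -10q = -6  ⇒  q = 3/5.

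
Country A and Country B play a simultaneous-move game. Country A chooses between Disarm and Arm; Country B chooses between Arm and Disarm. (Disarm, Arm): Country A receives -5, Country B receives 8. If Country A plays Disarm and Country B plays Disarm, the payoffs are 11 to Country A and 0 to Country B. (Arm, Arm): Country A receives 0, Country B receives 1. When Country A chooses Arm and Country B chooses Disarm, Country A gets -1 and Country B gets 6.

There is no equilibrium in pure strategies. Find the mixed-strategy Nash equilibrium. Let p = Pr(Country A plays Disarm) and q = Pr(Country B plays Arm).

Country B's indifference between Arm and Disarm determines Country A's mixing probability p:
  Country B's payoff from Arm: p·8 + (1−p)·1 = 7p + 1
  Country B's payoff from Disarm: p·0 + (1−p)·6 = -6p + 6
  7p + 1 = -6p + 6  ⇒  13p = 5  ⇒  p = 5/13.
Country B's mix must leave Country A indifferent between Disarm and Arm.
  Country A's payoff from Disarm: q·(-5) + (1−q)·11 = -16q + 11
  Country A's payoff from Arm: q·0 + (1−q)·(-1) = q - 1
  -16q + 11 = q - 1  ⇒  -17q = -12  ⇒  q = 12/17.

p = 5/13, q = 12/17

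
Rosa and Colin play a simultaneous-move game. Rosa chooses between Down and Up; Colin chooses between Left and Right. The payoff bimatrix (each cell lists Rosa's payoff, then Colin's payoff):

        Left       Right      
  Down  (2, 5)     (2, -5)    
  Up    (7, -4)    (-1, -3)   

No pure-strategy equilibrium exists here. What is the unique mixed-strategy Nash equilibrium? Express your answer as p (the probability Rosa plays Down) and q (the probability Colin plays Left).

p = 1/11, q = 3/8

In a mixed equilibrium Colin is indifferent between Left and Right; this condition fixes p.
  Colin's payoff from Left: p·5 + (1−p)·(-4) = 9p - 4
  Colin's payoff from Right: p·(-5) + (1−p)·(-3) = -2p - 3
  9p - 4 = -2p - 3  ⇒  11p = 1  ⇒  p = 1/11.
Set Rosa's expected payoff from Down equal to that from Up:
  Rosa's expected payoff from Down: q·2 + (1−q)·2 = 2
  Rosa's expected payoff from Up: q·7 + (1−q)·(-1) = 8q - 1
  2 = 8q - 1  ⇒  -8q = -3  ⇒  q = 3/8.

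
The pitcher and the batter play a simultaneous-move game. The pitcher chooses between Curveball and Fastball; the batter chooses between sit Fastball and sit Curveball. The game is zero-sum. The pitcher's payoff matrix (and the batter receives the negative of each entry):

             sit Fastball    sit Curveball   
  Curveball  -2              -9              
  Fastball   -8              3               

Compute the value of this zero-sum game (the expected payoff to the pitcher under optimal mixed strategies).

For the pitcher to be willing to mix, the pitcher must be indifferent between Curveball and Fastball, which pins down the batter's mix.
  the pitcher's payoff to Curveball: q·(-2) + (1−q)·(-9) = 7q - 9
  the pitcher's payoff to Fastball: q·(-8) + (1−q)·3 = -11q + 3
  7q - 9 = -11q + 3  ⇒  18q = 12  ⇒  q = 2/3.
The value is the pitcher's expected payoff against this mix (using Curveball): (2/3)·(-2) + (1/3)·(-9) = -13/3.

v = -13/3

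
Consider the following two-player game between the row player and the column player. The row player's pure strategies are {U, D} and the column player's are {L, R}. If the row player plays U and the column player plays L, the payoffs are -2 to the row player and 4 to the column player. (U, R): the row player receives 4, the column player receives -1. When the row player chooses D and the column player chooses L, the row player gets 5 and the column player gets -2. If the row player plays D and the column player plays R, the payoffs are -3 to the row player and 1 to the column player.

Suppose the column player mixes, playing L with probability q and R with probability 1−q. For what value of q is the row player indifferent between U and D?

q = 1/2

The row player's indifference between U and D determines the column player's mixing probability q:
  the row player's payoff to U: q·(-2) + (1−q)·4 = -6q + 4
  the row player's payoff to D: q·5 + (1−q)·(-3) = 8q - 3
  -6q + 4 = 8q - 3  ⇒  -14q = -7  ⇒  q = 1/2.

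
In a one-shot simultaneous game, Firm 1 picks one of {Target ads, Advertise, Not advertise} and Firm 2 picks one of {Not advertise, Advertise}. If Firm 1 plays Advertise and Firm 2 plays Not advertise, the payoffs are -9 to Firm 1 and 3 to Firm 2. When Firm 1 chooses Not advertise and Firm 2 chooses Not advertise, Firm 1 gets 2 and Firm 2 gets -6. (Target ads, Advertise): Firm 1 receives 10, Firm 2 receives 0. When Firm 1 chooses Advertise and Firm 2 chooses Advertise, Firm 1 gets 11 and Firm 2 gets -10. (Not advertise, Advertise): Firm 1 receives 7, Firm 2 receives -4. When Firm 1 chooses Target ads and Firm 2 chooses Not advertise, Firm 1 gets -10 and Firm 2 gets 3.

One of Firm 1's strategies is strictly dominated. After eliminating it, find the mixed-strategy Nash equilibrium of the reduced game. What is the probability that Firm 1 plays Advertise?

p = 2/15

Firm 1's strategy Target ads is strictly dominated by Advertise: -9 > -10 and 11 > 10. Eliminate Target ads.
Set Firm 2's expected payoff from Not advertise equal to that from Advertise:
  Firm 2's payoff from Not advertise: p·3 + (1−p)·(-6) = 9p - 6
  Firm 2's payoff from Advertise: p·(-10) + (1−p)·(-4) = -6p - 4
  9p - 6 = -6p - 4  ⇒  15p = 2  ⇒  p = 2/15.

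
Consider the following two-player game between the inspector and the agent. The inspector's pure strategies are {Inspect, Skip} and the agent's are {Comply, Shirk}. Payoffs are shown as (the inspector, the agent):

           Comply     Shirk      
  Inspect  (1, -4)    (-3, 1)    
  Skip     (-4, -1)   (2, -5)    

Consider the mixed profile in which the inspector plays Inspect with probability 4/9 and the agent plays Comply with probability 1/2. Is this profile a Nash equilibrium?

Yes

Check the agent's indifference given the inspector's mix p = 4/9:
  payoff from Comply = -7/3; payoff from Shirk = -7/3 — equal.
Check the inspector's indifference given the agent's mix q = 1/2:
  payoff from Inspect = -1; payoff from Skip = -1 — equal.
Both players are indifferent, so neither can profitably deviate.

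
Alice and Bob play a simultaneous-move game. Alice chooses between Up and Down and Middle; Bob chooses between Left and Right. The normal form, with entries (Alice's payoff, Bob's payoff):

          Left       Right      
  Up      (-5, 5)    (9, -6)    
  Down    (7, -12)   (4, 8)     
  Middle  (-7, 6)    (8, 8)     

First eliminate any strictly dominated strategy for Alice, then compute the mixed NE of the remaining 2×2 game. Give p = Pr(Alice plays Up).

p = 20/31

Alice's strategy Middle is strictly dominated by Up: -5 > -7 and 9 > 8. Eliminate Middle.
For Bob to be willing to mix, Bob must be indifferent between Left and Right, which pins down Alice's mix.
  Bob's payoff to Left: p·5 + (1−p)·(-12) = 17p - 12
  Bob's payoff to Right: p·(-6) + (1−p)·8 = -14p + 8
  17p - 12 = -14p + 8  ⇒  31p = 20  ⇒  p = 20/31.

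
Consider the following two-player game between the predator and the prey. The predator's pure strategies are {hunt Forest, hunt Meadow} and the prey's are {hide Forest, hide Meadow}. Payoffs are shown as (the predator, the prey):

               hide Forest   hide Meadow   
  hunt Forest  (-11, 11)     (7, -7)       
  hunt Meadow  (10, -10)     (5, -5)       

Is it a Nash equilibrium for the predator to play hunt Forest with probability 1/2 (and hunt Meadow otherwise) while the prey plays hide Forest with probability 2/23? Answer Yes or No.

Given the predator's mix p = 1/2, the prey's payoff from hide Forest is 1/2 but from hide Meadow is -6. The prey strictly prefers hide Forest, so the prey would not mix.
So the proposed profile is not a Nash equilibrium.

No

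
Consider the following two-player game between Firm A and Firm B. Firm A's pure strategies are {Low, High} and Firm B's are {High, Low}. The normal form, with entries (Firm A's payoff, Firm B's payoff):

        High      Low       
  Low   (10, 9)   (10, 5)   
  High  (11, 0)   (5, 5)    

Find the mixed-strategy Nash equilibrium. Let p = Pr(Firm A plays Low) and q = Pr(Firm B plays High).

p = 5/9, q = 5/6

For Firm B to be willing to mix, Firm B must be indifferent between High and Low, which pins down Firm A's mix.
  Firm B's payoff from High: p·9 + (1−p)·0 = 9p
  Firm B's payoff from Low: p·5 + (1−p)·5 = 5
  9p = 5  ⇒  9p = 5  ⇒  p = 5/9.
In a mixed equilibrium Firm A is indifferent between Low and High; this condition fixes q.
  Firm A's payoff to Low: q·10 + (1−q)·10 = 10
  Firm A's payoff to High: q·11 + (1−q)·5 = 6q + 5
  10 = 6q + 5  ⇒  -6q = -5  ⇒  q = 5/6.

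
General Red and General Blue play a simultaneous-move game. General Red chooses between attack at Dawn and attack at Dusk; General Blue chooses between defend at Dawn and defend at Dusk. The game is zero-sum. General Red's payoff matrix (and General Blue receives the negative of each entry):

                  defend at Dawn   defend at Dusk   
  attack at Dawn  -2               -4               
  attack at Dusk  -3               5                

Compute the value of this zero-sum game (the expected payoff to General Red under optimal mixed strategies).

v = -11/5

General Blue's mix must leave General Red indifferent between attack at Dawn and attack at Dusk.
  General Red's payoff to attack at Dawn: q·(-2) + (1−q)·(-4) = 2q - 4
  General Red's payoff to attack at Dusk: q·(-3) + (1−q)·5 = -8q + 5
  2q - 4 = -8q + 5  ⇒  10q = 9  ⇒  q = 9/10.
The value is General Red's expected payoff against this mix (using attack at Dawn): (9/10)·(-2) + (1/10)·(-4) = -11/5.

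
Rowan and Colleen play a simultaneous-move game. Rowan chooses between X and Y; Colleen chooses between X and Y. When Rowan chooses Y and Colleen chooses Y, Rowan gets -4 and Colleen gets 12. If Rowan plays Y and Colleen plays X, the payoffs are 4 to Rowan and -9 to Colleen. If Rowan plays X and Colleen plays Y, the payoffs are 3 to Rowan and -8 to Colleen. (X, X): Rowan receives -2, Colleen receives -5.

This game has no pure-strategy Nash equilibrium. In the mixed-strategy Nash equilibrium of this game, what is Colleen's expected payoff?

-11/2

Colleen's indifference between X and Y determines Rowan's mixing probability p:
  Colleen's payoff to X: p·(-5) + (1−p)·(-9) = 4p - 9
  Colleen's payoff to Y: p·(-8) + (1−p)·12 = -20p + 12
  4p - 9 = -20p + 12  ⇒  24p = 21  ⇒  p = 7/8.
At equilibrium Colleen is indifferent across columns, so Colleen's payoff equals the payoff from X: (7/8)·(-5) + (1/8)·(-9) = -11/2.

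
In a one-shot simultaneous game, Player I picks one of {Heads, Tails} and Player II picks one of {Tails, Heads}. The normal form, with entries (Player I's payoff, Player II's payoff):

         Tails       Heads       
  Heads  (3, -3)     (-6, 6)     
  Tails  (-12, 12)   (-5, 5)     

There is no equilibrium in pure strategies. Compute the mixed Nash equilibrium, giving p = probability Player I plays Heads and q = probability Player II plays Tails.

p = 7/16, q = 1/16

Set Player II's expected payoff from Tails equal to that from Heads:
  Player II's expected payoff from Tails: p·(-3) + (1−p)·12 = -15p + 12
  Player II's expected payoff from Heads: p·6 + (1−p)·5 = p + 5
  -15p + 12 = p + 5  ⇒  -16p = -7  ⇒  p = 7/16.
Player II's mix must leave Player I indifferent between Heads and Tails.
  Player I's payoff to Heads: q·3 + (1−q)·(-6) = 9q - 6
  Player I's payoff to Tails: q·(-12) + (1−q)·(-5) = -7q - 5
  9q - 6 = -7q - 5  ⇒  16q = 1  ⇒  q = 1/16.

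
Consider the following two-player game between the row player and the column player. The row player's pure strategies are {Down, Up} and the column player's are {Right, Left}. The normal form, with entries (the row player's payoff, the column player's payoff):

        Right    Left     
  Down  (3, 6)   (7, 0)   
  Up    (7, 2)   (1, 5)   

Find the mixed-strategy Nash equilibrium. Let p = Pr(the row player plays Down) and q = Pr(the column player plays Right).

The column player's indifference between Right and Left determines the row player's mixing probability p:
  the column player's expected payoff from Right: p·6 + (1−p)·2 = 4p + 2
  the column player's expected payoff from Left: p·0 + (1−p)·5 = -5p + 5
  4p + 2 = -5p + 5  ⇒  9p = 3  ⇒  p = 1/3.
For the row player to be willing to mix, the row player must be indifferent between Down and Up, which pins down the column player's mix.
  the row player's payoff to Down: q·3 + (1−q)·7 = -4q + 7
  the row player's payoff to Up: q·7 + (1−q)·1 = 6q + 1
  -4q + 7 = 6q + 1  ⇒  -10q = -6  ⇒  q = 3/5.

p = 1/3, q = 3/5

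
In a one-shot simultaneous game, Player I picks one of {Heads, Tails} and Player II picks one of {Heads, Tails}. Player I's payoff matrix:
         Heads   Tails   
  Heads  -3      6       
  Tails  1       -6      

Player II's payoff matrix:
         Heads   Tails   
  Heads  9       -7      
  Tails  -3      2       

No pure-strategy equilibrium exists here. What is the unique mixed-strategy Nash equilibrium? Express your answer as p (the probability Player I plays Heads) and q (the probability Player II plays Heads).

Player II's indifference between Heads and Tails determines Player I's mixing probability p:
  Player II's payoff from Heads: p·9 + (1−p)·(-3) = 12p - 3
  Player II's payoff from Tails: p·(-7) + (1−p)·2 = -9p + 2
  12p - 3 = -9p + 2  ⇒  21p = 5  ⇒  p = 5/21.
In a mixed equilibrium Player I is indifferent between Heads and Tails; this condition fixes q.
  Player I's payoff from Heads: q·(-3) + (1−q)·6 = -9q + 6
  Player I's payoff from Tails: q·1 + (1−q)·(-6) = 7q - 6
  -9q + 6 = 7q - 6  ⇒  -16q = -12  ⇒  q = 3/4.

p = 5/21, q = 3/4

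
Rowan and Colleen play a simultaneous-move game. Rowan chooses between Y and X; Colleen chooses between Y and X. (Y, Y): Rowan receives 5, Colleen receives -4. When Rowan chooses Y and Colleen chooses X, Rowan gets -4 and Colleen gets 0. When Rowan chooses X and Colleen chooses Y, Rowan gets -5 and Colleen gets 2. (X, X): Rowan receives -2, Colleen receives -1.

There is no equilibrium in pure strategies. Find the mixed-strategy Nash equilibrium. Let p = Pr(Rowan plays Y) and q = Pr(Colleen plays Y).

p = 3/7, q = 1/6

Set Colleen's expected payoff from Y equal to that from X:
  Colleen's expected payoff from Y: p·(-4) + (1−p)·2 = -6p + 2
  Colleen's expected payoff from X: p·0 + (1−p)·(-1) = p - 1
  -6p + 2 = p - 1  ⇒  -7p = -3  ⇒  p = 3/7.
In a mixed equilibrium Rowan is indifferent between Y and X; this condition fixes q.
  Rowan's payoff to Y: q·5 + (1−q)·(-4) = 9q - 4
  Rowan's payoff to X: q·(-5) + (1−q)·(-2) = -3q - 2
  9q - 4 = -3q - 2  ⇒  12q = 2  ⇒  q = 1/6.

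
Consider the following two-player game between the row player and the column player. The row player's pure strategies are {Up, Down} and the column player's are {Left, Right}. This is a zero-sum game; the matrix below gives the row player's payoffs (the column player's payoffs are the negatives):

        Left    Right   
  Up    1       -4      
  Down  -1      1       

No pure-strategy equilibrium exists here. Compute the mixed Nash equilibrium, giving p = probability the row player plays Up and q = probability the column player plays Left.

p = 2/7, q = 5/7

The column player's indifference between Left and Right determines the row player's mixing probability p:
  the column player's payoff to Left: p·(-1) + (1−p)·1 = -2p + 1
  the column player's payoff to Right: p·4 + (1−p)·(-1) = 5p - 1
  -2p + 1 = 5p - 1  ⇒  -7p = -2  ⇒  p = 2/7.
The row player's indifference between Up and Down determines the column player's mixing probability q:
  the row player's payoff from Up: q·1 + (1−q)·(-4) = 5q - 4
  the row player's payoff from Down: q·(-1) + (1−q)·1 = -2q + 1
  5q - 4 = -2q + 1  ⇒  7q = 5  ⇒  q = 5/7.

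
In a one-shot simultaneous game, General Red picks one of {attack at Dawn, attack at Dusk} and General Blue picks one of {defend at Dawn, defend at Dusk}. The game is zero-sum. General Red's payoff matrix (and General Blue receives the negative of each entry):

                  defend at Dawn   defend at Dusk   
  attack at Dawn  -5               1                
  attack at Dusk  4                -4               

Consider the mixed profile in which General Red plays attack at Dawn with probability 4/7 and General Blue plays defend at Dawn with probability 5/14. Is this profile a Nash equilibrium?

Check General Blue's indifference given General Red's mix p = 4/7:
  payoff from defend at Dawn = 8/7; payoff from defend at Dusk = 8/7 — equal.
Check General Red's indifference given General Blue's mix q = 5/14:
  payoff from attack at Dawn = -8/7; payoff from attack at Dusk = -8/7 — equal.
Both players are indifferent, so neither can profitably deviate.

Yes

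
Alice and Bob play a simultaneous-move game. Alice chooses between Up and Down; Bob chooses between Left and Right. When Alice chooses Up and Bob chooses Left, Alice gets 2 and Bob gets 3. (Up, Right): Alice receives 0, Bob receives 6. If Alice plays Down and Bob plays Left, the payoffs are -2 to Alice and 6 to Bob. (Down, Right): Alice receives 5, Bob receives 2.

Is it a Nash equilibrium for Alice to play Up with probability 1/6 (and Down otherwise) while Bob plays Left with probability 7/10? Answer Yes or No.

No

Given Alice's mix p = 1/6, Bob's payoff from Left is 11/2 but from Right is 8/3. Bob strictly prefers Left, so Bob would not mix.
So the proposed profile is not a Nash equilibrium.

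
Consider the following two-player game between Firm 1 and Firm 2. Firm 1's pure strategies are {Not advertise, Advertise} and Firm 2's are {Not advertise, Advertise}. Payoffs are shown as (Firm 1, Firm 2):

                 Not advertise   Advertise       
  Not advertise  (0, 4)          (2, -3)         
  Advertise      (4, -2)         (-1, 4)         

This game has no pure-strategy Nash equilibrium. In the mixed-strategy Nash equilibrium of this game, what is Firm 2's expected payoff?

10/13

Set Firm 2's expected payoff from Not advertise equal to that from Advertise:
  Firm 2's payoff from Not advertise: p·4 + (1−p)·(-2) = 6p - 2
  Firm 2's payoff from Advertise: p·(-3) + (1−p)·4 = -7p + 4
  6p - 2 = -7p + 4  ⇒  13p = 6  ⇒  p = 6/13.
At equilibrium Firm 2 is indifferent across columns, so Firm 2's payoff equals the payoff from Not advertise: (6/13)·4 + (7/13)·(-2) = 10/13.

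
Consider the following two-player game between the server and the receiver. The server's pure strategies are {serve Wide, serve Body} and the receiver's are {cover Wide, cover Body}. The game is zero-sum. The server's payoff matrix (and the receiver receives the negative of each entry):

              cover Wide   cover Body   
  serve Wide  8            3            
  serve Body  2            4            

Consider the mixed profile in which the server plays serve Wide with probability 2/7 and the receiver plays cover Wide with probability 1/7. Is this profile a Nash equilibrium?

Yes

Check the receiver's indifference given the server's mix p = 2/7:
  payoff from cover Wide = -26/7; payoff from cover Body = -26/7 — equal.
Check the server's indifference given the receiver's mix q = 1/7:
  payoff from serve Wide = 26/7; payoff from serve Body = 26/7 — equal.
Both players are indifferent, so neither can profitably deviate.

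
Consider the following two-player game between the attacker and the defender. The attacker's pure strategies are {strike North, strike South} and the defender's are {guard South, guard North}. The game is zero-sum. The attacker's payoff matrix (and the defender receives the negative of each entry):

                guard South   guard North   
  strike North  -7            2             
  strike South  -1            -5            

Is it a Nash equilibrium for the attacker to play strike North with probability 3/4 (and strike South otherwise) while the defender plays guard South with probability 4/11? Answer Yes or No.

No

Given the attacker's mix p = 3/4, the defender's payoff from guard South is 11/2 but from guard North is -1/4. The defender strictly prefers guard South, so the defender would not mix.
So the proposed profile is not a Nash equilibrium.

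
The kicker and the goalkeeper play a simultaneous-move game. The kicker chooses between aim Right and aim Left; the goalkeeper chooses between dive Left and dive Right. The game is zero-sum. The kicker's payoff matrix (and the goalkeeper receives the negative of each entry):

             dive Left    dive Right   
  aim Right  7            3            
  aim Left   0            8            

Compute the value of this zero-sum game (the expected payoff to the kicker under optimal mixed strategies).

v = 14/3

In a mixed equilibrium the kicker is indifferent between aim Right and aim Left; this condition fixes q.
  the kicker's payoff to aim Right: q·7 + (1−q)·3 = 4q + 3
  the kicker's payoff to aim Left: q·0 + (1−q)·8 = -8q + 8
  4q + 3 = -8q + 8  ⇒  12q = 5  ⇒  q = 5/12.
The value is the kicker's expected payoff against this mix (using aim Right): (5/12)·7 + (7/12)·3 = 14/3.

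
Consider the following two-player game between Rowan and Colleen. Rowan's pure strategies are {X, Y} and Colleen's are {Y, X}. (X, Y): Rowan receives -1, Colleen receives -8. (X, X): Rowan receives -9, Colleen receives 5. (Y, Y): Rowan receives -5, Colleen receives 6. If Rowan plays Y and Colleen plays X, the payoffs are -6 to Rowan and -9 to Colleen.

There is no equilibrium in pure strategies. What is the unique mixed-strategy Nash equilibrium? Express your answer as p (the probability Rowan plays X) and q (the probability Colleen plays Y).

p = 15/28, q = 3/7

For Colleen to be willing to mix, Colleen must be indifferent between Y and X, which pins down Rowan's mix.
  Colleen's expected payoff from Y: p·(-8) + (1−p)·6 = -14p + 6
  Colleen's expected payoff from X: p·5 + (1−p)·(-9) = 14p - 9
  -14p + 6 = 14p - 9  ⇒  -28p = -15  ⇒  p = 15/28.
Set Rowan's expected payoff from X equal to that from Y:
  Rowan's payoff to X: q·(-1) + (1−q)·(-9) = 8q - 9
  Rowan's payoff to Y: q·(-5) + (1−q)·(-6) = q - 6
  8q - 9 = q - 6  ⇒  7q = 3  ⇒  q = 3/7.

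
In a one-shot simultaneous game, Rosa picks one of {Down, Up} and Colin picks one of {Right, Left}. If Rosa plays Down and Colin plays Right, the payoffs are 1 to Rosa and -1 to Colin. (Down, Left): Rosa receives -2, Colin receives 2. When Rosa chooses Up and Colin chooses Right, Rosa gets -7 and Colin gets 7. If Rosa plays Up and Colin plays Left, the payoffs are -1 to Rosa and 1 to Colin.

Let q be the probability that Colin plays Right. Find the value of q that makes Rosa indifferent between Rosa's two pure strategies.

q = 1/9

Colin's mix must leave Rosa indifferent between Down and Up.
  Rosa's payoff to Down: q·1 + (1−q)·(-2) = 3q - 2
  Rosa's payoff to Up: q·(-7) + (1−q)·(-1) = -6q - 1
  3q - 2 = -6q - 1  ⇒  9q = 1  ⇒  q = 1/9.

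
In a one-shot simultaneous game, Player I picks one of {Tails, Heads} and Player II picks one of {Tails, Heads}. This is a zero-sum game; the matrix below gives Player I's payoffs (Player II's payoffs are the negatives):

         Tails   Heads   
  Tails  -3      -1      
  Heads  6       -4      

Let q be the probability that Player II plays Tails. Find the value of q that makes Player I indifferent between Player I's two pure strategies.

For Player I to be willing to mix, Player I must be indifferent between Tails and Heads, which pins down Player II's mix.
  Player I's payoff from Tails: q·(-3) + (1−q)·(-1) = -2q - 1
  Player I's payoff from Heads: q·6 + (1−q)·(-4) = 10q - 4
  -2q - 1 = 10q - 4  ⇒  -12q = -3  ⇒  q = 1/4.

q = 1/4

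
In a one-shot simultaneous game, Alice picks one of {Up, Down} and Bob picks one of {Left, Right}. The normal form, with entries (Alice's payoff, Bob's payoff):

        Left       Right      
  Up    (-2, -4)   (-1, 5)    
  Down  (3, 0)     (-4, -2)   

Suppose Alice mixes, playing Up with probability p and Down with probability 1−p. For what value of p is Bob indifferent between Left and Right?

For Bob to be willing to mix, Bob must be indifferent between Left and Right, which pins down Alice's mix.
  Bob's expected payoff from Left: p·(-4) + (1−p)·0 = -4p
  Bob's expected payoff from Right: p·5 + (1−p)·(-2) = 7p - 2
  -4p = 7p - 2  ⇒  -11p = -2  ⇒  p = 2/11.

p = 2/11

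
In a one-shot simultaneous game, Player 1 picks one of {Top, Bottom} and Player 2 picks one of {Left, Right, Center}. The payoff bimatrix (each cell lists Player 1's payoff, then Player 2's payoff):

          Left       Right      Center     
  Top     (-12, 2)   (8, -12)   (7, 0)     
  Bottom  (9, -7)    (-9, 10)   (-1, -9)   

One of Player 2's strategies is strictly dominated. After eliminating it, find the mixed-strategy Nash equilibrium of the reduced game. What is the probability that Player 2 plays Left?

q = 17/38

Player 2's strategy Center is strictly dominated by Left: 2 > 0 and -7 > -9. Eliminate Center.
In a mixed equilibrium Player 1 is indifferent between Top and Bottom; this condition fixes q.
  Player 1's payoff from Top: q·(-12) + (1−q)·8 = -20q + 8
  Player 1's payoff from Bottom: q·9 + (1−q)·(-9) = 18q - 9
  -20q + 8 = 18q - 9  ⇒  -38q = -17  ⇒  q = 17/38.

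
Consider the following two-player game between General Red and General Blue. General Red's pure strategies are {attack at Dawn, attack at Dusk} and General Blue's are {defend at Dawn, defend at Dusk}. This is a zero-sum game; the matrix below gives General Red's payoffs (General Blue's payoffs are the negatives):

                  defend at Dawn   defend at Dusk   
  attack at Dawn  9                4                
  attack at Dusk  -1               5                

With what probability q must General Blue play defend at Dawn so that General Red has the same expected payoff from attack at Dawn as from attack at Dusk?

In a mixed equilibrium General Red is indifferent between attack at Dawn and attack at Dusk; this condition fixes q.
  General Red's payoff from attack at Dawn: q·9 + (1−q)·4 = 5q + 4
  General Red's payoff from attack at Dusk: q·(-1) + (1−q)·5 = -6q + 5
  5q + 4 = -6q + 5  ⇒  11q = 1  ⇒  q = 1/11.

q = 1/11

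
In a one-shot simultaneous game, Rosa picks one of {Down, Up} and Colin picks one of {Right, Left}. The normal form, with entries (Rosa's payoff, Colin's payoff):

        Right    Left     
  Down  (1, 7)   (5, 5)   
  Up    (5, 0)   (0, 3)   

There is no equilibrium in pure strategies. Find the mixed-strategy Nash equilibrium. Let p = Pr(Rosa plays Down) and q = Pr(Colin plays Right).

Set Colin's expected payoff from Right equal to that from Left:
  Colin's payoff to Right: p·7 + (1−p)·0 = 7p
  Colin's payoff to Left: p·5 + (1−p)·3 = 2p + 3
  7p = 2p + 3  ⇒  5p = 3  ⇒  p = 3/5.
Rosa's indifference between Down and Up determines Colin's mixing probability q:
  Rosa's payoff from Down: q·1 + (1−q)·5 = -4q + 5
  Rosa's payoff from Up: q·5 + (1−q)·0 = 5q
  -4q + 5 = 5q  ⇒  -9q = -5  ⇒  q = 5/9.

p = 3/5, q = 5/9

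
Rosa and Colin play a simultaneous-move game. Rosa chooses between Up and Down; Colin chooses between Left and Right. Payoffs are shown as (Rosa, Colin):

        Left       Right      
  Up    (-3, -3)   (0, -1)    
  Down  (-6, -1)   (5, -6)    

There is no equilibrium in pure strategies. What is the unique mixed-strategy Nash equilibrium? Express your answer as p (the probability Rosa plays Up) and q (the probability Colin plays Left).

Colin's indifference between Left and Right determines Rosa's mixing probability p:
  Colin's expected payoff from Left: p·(-3) + (1−p)·(-1) = -2p - 1
  Colin's expected payoff from Right: p·(-1) + (1−p)·(-6) = 5p - 6
  -2p - 1 = 5p - 6  ⇒  -7p = -5  ⇒  p = 5/7.
In a mixed equilibrium Rosa is indifferent between Up and Down; this condition fixes q.
  Rosa's payoff from Up: q·(-3) + (1−q)·0 = -3q
  Rosa's payoff from Down: q·(-6) + (1−q)·5 = -11q + 5
  -3q = -11q + 5  ⇒  8q = 5  ⇒  q = 5/8.

p = 5/7, q = 5/8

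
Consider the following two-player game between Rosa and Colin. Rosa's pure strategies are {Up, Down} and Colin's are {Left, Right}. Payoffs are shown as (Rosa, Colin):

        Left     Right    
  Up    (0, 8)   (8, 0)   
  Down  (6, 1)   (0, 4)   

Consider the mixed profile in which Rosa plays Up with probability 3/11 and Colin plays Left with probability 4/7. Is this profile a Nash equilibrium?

Yes

Check Colin's indifference given Rosa's mix p = 3/11:
  payoff from Left = 32/11; payoff from Right = 32/11 — equal.
Check Rosa's indifference given Colin's mix q = 4/7:
  payoff from Up = 24/7; payoff from Down = 24/7 — equal.
Both players are indifferent, so neither can profitably deviate.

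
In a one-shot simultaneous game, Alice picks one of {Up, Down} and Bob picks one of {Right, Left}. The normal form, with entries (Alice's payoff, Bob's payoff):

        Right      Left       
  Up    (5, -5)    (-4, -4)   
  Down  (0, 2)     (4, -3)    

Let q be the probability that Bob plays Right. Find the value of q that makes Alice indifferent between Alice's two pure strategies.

Set Alice's expected payoff from Up equal to that from Down:
  Alice's expected payoff from Up: q·5 + (1−q)·(-4) = 9q - 4
  Alice's expected payoff from Down: q·0 + (1−q)·4 = -4q + 4
  9q - 4 = -4q + 4  ⇒  13q = 8  ⇒  q = 8/13.

q = 8/13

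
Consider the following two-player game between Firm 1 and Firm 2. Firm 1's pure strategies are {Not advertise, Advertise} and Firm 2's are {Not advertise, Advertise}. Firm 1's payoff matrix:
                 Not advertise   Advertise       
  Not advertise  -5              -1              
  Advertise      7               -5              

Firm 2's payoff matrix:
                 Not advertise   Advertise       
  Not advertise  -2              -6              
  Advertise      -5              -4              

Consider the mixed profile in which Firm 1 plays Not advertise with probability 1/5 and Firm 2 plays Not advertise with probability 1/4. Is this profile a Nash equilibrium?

Check Firm 2's indifference given Firm 1's mix p = 1/5:
  payoff from Not advertise = -22/5; payoff from Advertise = -22/5 — equal.
Check Firm 1's indifference given Firm 2's mix q = 1/4:
  payoff from Not advertise = -2; payoff from Advertise = -2 — equal.
Both players are indifferent, so neither can profitably deviate.

Yes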